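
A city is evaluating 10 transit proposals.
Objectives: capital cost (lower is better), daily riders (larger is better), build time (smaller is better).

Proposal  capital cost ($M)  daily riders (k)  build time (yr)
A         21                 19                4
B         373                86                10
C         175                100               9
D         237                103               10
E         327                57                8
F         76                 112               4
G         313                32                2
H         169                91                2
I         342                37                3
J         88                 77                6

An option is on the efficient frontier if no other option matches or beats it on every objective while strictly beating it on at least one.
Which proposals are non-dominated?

A: not dominated (best capital cost).
B: dominated by C (capital cost 175≤373, daily riders 100≥86, build time 9≤10).
C: dominated by F (capital cost 76≤175, daily riders 112≥100, build time 4≤9).
D: dominated by F (capital cost 76≤237, daily riders 112≥103, build time 4≤10).
E: dominated by F (capital cost 76≤327, daily riders 112≥57, build time 4≤8).
F: not dominated (best daily riders).
G: dominated by H (capital cost 169≤313, daily riders 91≥32, build time 2≤2).
H: not dominated.
I: dominated by H (capital cost 169≤342, daily riders 91≥37, build time 2≤3).
J: dominated by F (capital cost 76≤88, daily riders 112≥77, build time 4≤6).

A, F, H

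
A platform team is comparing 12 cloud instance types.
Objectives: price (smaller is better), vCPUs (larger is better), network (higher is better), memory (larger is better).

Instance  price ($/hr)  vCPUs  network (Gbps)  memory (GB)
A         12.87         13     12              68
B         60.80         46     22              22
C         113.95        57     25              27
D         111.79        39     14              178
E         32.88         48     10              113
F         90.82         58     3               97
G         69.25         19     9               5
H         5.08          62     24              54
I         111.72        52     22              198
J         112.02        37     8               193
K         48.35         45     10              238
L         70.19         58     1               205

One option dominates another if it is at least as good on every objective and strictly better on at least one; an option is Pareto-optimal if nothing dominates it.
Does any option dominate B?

Yes

H vs B: price 5.08≤60.80, vCPUs 62≥46, network 24≥22, memory 54≥22 — H is at least as good on every objective and strictly better on at least one, so H dominates B.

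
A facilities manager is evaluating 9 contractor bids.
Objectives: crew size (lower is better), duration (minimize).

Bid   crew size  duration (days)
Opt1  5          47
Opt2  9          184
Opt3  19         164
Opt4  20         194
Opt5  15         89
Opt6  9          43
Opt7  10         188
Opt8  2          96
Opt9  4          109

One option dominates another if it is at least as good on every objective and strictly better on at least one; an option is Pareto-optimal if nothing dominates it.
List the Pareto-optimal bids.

Opt1, Opt6, Opt8

Opt1: not dominated.
Opt2: dominated by Opt1 (crew size 5≤9, duration 47≤184).
Opt3: dominated by Opt1 (crew size 5≤19, duration 47≤164).
Opt4: dominated by Opt1 (crew size 5≤20, duration 47≤194).
Opt5: dominated by Opt1 (crew size 5≤15, duration 47≤89).
Opt6: not dominated (best duration).
Opt7: dominated by Opt1 (crew size 5≤10, duration 47≤188).
Opt8: not dominated (best crew size).
Opt9: dominated by Opt8 (crew size 2≤4, duration 96≤109).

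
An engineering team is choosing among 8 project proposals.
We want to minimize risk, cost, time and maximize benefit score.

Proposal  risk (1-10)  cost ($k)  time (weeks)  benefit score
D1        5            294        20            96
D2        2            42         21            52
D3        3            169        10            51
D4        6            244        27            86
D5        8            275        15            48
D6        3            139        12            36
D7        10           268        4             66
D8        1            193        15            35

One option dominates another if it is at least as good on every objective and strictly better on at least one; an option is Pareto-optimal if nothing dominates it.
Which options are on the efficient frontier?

D1: not dominated (best benefit score).
D2: not dominated (best cost).
D3: not dominated.
D4: not dominated.
D5: dominated by D3 (risk 3≤8, cost 169≤275, time 10≤15, benefit score 51≥48).
D6: not dominated.
D7: not dominated (best time).
D8: not dominated (best risk).

D1, D2, D3, D4, D6, D7, D8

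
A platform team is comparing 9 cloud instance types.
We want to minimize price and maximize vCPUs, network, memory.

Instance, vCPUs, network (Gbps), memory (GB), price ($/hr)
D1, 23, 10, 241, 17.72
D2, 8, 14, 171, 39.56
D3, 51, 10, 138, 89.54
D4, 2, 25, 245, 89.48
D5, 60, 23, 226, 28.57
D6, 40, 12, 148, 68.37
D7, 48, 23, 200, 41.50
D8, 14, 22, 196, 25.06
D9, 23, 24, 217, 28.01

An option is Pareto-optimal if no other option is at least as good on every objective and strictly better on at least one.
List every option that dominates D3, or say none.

D5

D5: vCPUs 60≥51, network 23≥10, memory 226≥138, price 28.57≤89.54 — dominates D3.
Others (D1, D2, D4, D6, D7, D8, D9) are each worse than D3 on at least one objective.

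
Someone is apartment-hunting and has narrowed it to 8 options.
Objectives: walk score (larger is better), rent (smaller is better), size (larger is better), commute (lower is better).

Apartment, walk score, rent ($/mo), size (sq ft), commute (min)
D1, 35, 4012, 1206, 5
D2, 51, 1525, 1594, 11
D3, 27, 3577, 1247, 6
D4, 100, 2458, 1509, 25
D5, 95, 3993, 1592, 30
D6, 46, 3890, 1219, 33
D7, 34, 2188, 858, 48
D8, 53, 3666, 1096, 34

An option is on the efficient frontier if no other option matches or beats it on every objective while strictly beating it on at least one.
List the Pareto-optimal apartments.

D1: not dominated (best commute).
D2: not dominated (best rent).
D3: not dominated.
D4: not dominated (best walk score).
D5: not dominated.
D6: dominated by D2 (walk score 51≥46, rent 1525≤3890, size 1594≥1219, commute 11≤33).
D7: dominated by D2 (walk score 51≥34, rent 1525≤2188, size 1594≥858, commute 11≤48).
D8: dominated by D4 (walk score 100≥53, rent 2458≤3666, size 1509≥1096, commute 25≤34).

D1, D2, D3, D4, D5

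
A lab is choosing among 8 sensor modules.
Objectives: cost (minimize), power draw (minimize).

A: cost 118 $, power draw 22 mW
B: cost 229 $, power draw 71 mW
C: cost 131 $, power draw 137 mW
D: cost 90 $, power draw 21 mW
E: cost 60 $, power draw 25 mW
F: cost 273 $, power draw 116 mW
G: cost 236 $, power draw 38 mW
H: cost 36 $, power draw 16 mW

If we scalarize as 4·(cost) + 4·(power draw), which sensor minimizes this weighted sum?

H

A: 4·118 + 4·22 = 560
B: 4·229 + 4·71 = 1200
C: 4·131 + 4·137 = 1072
D: 4·90 + 4·21 = 444
E: 4·60 + 4·25 = 340
F: 4·273 + 4·116 = 1556
G: 4·236 + 4·38 = 1096
H: 4·36 + 4·16 = 208
Lowest: H at 208.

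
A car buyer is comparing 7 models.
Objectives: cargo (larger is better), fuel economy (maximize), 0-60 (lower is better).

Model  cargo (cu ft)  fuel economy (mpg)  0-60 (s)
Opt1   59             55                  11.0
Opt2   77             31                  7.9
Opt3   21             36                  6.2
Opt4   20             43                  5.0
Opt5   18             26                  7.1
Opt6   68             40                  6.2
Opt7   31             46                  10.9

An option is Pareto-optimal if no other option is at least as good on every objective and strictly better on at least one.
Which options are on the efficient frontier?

Opt1: not dominated (best fuel economy).
Opt2: not dominated (best cargo).
Opt3: dominated by Opt6 (cargo 68≥21, fuel economy 40≥36, 0-60 6.2≤6.2).
Opt4: not dominated (best 0-60).
Opt5: dominated by Opt3 (cargo 21≥18, fuel economy 36≥26, 0-60 6.2≤7.1).
Opt6: not dominated.
Opt7: not dominated.

Opt1, Opt2, Opt4, Opt6, Opt7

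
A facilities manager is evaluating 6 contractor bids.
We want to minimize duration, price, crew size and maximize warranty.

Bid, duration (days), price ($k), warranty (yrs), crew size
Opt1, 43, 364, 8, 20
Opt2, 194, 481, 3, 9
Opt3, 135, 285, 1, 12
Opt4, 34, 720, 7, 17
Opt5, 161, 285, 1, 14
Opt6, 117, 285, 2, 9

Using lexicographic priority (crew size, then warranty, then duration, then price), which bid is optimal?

Opt2

First minimize crew size: best is 9, kept {Opt2, Opt6}.
Then maximize warranty: best is 3, kept {Opt2}.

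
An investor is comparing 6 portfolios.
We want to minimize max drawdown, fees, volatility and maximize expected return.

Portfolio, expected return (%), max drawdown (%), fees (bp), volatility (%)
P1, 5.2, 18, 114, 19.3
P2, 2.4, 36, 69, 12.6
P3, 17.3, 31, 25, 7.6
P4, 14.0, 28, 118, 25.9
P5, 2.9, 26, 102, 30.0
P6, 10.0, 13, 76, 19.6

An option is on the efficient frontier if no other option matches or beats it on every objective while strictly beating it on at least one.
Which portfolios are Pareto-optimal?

P1, P3, P4, P6

P1: not dominated.
P2: dominated by P3 (expected return 17.3≥2.4, max drawdown 31≤36, fees 25≤69, volatility 7.6≤12.6).
P3: not dominated (best expected return).
P4: not dominated.
P5: dominated by P6 (expected return 10.0≥2.9, max drawdown 13≤26, fees 76≤102, volatility 19.6≤30.0).
P6: not dominated (best max drawdown).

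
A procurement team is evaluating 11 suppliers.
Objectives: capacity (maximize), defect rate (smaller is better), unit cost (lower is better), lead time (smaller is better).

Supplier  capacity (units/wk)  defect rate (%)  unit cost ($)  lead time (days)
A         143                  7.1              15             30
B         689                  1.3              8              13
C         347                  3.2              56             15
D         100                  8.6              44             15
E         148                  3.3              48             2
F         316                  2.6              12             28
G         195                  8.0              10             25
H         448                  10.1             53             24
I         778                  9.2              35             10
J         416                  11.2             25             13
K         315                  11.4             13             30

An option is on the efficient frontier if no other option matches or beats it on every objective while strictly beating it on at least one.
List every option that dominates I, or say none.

none

A: worse on capacity (143 vs 778).
B: worse on capacity (689 vs 778).
C: worse on capacity (347 vs 778).
D: worse on capacity (100 vs 778).
E: worse on capacity (148 vs 778).
F: worse on capacity (316 vs 778).
G: worse on capacity (195 vs 778).
H: worse on capacity (448 vs 778).
J: worse on capacity (416 vs 778).
K: worse on capacity (315 vs 778).
No option dominates I.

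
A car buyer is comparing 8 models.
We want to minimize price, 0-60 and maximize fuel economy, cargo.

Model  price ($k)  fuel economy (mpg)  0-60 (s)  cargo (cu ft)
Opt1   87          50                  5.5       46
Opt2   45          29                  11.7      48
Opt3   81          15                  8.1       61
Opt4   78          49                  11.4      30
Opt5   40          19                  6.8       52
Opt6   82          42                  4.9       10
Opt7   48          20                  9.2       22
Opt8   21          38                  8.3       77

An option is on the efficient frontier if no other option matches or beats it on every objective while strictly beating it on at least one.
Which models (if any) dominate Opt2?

Opt8

Opt8: price 21≤45, fuel economy 38≥29, 0-60 8.3≤11.7, cargo 77≥48 — dominates Opt2.
Others (Opt1, Opt3, Opt4, Opt5, Opt6, Opt7) are each worse than Opt2 on at least one objective.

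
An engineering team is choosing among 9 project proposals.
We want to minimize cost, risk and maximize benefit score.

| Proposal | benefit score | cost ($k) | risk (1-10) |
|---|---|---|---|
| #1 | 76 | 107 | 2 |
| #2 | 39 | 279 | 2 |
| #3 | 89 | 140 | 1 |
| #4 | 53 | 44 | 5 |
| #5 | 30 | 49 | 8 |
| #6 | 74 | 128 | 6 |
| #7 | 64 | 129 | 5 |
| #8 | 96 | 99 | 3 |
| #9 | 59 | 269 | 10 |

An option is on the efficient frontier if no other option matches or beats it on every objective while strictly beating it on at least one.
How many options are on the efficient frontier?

#1: not dominated.
#2: dominated by #1 (benefit score 76≥39, cost 107≤279, risk 2≤2).
#3: not dominated (best risk).
#4: not dominated (best cost).
#5: dominated by #4 (benefit score 53≥30, cost 44≤49, risk 5≤8).
#6: dominated by #1 (benefit score 76≥74, cost 107≤128, risk 2≤6).
#7: dominated by #1 (benefit score 76≥64, cost 107≤129, risk 2≤5).
#8: not dominated (best benefit score).
#9: dominated by #1 (benefit score 76≥59, cost 107≤269, risk 2≤10).
Pareto-optimal: #1, #3, #4, #8 → 4.

4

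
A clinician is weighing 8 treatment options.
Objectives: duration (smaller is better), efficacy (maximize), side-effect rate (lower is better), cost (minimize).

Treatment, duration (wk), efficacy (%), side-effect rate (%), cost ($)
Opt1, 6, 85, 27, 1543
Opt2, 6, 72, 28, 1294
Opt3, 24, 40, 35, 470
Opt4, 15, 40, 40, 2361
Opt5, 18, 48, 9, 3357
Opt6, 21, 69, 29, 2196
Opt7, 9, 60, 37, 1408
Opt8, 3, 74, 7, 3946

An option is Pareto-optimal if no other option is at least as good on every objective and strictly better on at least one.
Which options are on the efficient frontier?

Opt1: not dominated (best efficacy).
Opt2: not dominated.
Opt3: not dominated (best cost).
Opt4: dominated by Opt1 (duration 6≤15, efficacy 85≥40, side-effect rate 27≤40, cost 1543≤2361).
Opt5: not dominated.
Opt6: dominated by Opt1 (duration 6≤21, efficacy 85≥69, side-effect rate 27≤29, cost 1543≤2196).
Opt7: dominated by Opt2 (duration 6≤9, efficacy 72≥60, side-effect rate 28≤37, cost 1294≤1408).
Opt8: not dominated (best duration).

Opt1, Opt2, Opt3, Opt5, Opt8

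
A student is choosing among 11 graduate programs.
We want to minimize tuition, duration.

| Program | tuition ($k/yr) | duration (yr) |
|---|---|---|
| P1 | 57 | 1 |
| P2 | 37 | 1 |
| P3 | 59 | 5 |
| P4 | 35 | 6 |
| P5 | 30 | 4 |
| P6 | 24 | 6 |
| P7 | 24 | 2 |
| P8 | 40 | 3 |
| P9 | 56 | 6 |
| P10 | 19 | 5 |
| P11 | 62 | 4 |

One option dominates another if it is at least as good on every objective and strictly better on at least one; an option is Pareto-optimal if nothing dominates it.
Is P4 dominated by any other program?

P5 vs P4: tuition 30≤35, duration 4≤6 — P5 is at least as good on every objective and strictly better on at least one, so P5 dominates P4.

Yes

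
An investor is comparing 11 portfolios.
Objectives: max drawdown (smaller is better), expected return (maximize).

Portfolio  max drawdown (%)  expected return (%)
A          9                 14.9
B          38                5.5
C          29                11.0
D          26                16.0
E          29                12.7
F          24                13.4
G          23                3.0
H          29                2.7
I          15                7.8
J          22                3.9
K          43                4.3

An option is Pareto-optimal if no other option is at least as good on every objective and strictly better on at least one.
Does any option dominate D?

A: worse on expected return (14.9 vs 16.0).
B: worse on max drawdown (38 vs 26).
C: worse on max drawdown (29 vs 26).
E: worse on max drawdown (29 vs 26).
F: worse on expected return (13.4 vs 16.0).
G: worse on expected return (3.0 vs 16.0).
H: worse on max drawdown (29 vs 26).
I: worse on expected return (7.8 vs 16.0).
J: worse on expected return (3.9 vs 16.0).
K: worse on max drawdown (43 vs 26).
No option is at least as good as D on every objective and strictly better on one.

No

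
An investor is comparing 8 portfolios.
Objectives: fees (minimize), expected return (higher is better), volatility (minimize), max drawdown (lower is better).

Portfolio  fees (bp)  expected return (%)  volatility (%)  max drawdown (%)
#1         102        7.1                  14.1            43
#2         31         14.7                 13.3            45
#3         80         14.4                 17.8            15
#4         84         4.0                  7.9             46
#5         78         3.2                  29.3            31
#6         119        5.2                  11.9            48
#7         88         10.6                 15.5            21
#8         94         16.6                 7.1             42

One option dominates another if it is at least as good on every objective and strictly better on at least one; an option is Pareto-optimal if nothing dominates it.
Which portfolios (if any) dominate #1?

#8: fees 94≤102, expected return 16.6≥7.1, volatility 7.1≤14.1, max drawdown 42≤43 — dominates #1.
Others (#2, #3, #4, #5, #6, #7) are each worse than #1 on at least one objective.

#8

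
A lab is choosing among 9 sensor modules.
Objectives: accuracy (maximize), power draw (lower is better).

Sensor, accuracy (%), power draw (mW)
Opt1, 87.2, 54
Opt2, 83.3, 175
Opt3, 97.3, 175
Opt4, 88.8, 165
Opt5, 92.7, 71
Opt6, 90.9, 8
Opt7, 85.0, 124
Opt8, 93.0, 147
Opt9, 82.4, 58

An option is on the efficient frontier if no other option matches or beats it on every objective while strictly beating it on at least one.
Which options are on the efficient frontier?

Opt1: dominated by Opt6 (accuracy 90.9≥87.2, power draw 8≤54).
Opt2: dominated by Opt1 (accuracy 87.2≥83.3, power draw 54≤175).
Opt3: not dominated (best accuracy).
Opt4: dominated by Opt5 (accuracy 92.7≥88.8, power draw 71≤165).
Opt5: not dominated.
Opt6: not dominated (best power draw).
Opt7: dominated by Opt1 (accuracy 87.2≥85.0, power draw 54≤124).
Opt8: not dominated.
Opt9: dominated by Opt1 (accuracy 87.2≥82.4, power draw 54≤58).

Opt3, Opt5, Opt6, Opt8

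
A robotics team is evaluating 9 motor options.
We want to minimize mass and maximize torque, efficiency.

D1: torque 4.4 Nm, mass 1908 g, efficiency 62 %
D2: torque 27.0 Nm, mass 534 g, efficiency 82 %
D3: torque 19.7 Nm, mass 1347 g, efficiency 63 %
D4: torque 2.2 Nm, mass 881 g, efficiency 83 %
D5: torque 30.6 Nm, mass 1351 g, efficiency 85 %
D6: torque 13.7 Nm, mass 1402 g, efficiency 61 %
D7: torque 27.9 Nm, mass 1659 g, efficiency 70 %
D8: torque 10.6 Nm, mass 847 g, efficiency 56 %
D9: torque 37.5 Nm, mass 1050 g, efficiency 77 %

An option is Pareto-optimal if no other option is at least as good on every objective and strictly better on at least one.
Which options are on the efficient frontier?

D2, D4, D5, D9

D1: dominated by D2 (torque 27.0≥4.4, mass 534≤1908, efficiency 82≥62).
D2: not dominated (best mass).
D3: dominated by D2 (torque 27.0≥19.7, mass 534≤1347, efficiency 82≥63).
D4: not dominated.
D5: not dominated (best efficiency).
D6: dominated by D2 (torque 27.0≥13.7, mass 534≤1402, efficiency 82≥61).
D7: dominated by D5 (torque 30.6≥27.9, mass 1351≤1659, efficiency 85≥70).
D8: dominated by D2 (torque 27.0≥10.6, mass 534≤847, efficiency 82≥56).
D9: not dominated (best torque).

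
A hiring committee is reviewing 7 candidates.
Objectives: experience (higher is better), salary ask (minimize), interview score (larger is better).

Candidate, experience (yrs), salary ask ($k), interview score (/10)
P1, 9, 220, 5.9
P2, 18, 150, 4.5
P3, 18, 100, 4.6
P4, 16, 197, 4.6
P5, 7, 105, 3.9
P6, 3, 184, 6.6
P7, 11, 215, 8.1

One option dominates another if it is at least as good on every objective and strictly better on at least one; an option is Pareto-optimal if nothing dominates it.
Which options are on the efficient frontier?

P1: dominated by P7 (experience 11≥9, salary ask 215≤220, interview score 8.1≥5.9).
P2: dominated by P3 (experience 18≥18, salary ask 100≤150, interview score 4.6≥4.5).
P3: not dominated (best salary ask).
P4: dominated by P3 (experience 18≥16, salary ask 100≤197, interview score 4.6≥4.6).
P5: dominated by P3 (experience 18≥7, salary ask 100≤105, interview score 4.6≥3.9).
P6: not dominated.
P7: not dominated (best interview score).

P3, P6, P7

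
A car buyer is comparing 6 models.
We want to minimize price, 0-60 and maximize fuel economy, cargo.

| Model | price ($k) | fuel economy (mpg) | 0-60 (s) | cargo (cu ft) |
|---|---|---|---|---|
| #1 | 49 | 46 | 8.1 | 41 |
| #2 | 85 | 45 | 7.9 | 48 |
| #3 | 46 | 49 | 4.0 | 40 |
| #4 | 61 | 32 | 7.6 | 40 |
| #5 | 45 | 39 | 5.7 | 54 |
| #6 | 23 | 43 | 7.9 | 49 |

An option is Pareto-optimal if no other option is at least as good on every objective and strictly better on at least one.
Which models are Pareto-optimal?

#1: not dominated.
#2: not dominated.
#3: not dominated (best fuel economy).
#4: dominated by #3 (price 46≤61, fuel economy 49≥32, 0-60 4.0≤7.6, cargo 40≥40).
#5: not dominated (best cargo).
#6: not dominated (best price).

#1, #2, #3, #5, #6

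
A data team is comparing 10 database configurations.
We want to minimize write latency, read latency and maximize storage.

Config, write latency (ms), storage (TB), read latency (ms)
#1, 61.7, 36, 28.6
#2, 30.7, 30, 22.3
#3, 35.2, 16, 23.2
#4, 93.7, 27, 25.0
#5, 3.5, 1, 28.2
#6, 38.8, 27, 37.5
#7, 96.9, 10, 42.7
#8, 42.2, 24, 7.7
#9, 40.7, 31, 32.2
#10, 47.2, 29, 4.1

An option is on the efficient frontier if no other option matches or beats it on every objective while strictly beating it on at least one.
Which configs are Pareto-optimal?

#1, #2, #5, #8, #9, #10

#1: not dominated (best storage).
#2: not dominated.
#3: dominated by #2 (write latency 30.7≤35.2, storage 30≥16, read latency 22.3≤23.2).
#4: dominated by #2 (write latency 30.7≤93.7, storage 30≥27, read latency 22.3≤25.0).
#5: not dominated (best write latency).
#6: dominated by #2 (write latency 30.7≤38.8, storage 30≥27, read latency 22.3≤37.5).
#7: dominated by #1 (write latency 61.7≤96.9, storage 36≥10, read latency 28.6≤42.7).
#8: not dominated.
#9: not dominated.
#10: not dominated (best read latency).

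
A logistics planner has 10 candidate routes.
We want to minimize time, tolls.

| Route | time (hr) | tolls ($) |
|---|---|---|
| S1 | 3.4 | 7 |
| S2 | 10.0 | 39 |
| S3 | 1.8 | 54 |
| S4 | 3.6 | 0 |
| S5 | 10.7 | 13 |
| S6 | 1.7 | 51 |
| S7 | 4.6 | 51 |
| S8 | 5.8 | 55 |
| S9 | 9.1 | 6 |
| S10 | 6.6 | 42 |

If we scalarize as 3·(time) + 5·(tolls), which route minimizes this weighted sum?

S4

S1: 3·3.4 + 5·7 = 45.2
S2: 3·10.0 + 5·39 = 225.0
S3: 3·1.8 + 5·54 = 275.4
S4: 3·3.6 + 5·0 = 10.8
S5: 3·10.7 + 5·13 = 97.1
S6: 3·1.7 + 5·51 = 260.1
S7: 3·4.6 + 5·51 = 268.8
S8: 3·5.8 + 5·55 = 292.4
S9: 3·9.1 + 5·6 = 57.3
S10: 3·6.6 + 5·42 = 229.8
Lowest: S4 at 10.8.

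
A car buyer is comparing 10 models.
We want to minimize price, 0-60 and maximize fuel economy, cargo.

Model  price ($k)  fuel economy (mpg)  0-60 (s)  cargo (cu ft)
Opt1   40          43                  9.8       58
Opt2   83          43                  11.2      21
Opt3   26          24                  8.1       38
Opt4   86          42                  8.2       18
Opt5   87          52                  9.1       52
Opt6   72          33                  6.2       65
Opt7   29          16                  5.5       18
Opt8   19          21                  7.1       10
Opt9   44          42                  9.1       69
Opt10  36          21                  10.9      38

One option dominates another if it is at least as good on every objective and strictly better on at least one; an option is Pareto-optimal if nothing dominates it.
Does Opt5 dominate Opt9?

Opt5 vs Opt9: Opt5 is worse on price (87 vs 44), so it does not dominate Opt9.

No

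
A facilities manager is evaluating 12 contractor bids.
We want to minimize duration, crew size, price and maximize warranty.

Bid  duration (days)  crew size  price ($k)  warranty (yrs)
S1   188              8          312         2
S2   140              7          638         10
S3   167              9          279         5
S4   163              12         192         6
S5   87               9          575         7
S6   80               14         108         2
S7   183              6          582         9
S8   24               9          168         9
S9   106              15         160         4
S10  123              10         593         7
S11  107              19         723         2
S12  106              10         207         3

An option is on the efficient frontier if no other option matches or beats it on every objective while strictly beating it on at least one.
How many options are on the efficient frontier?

6

S1: not dominated.
S2: not dominated (best warranty).
S3: dominated by S8 (duration 24≤167, crew size 9≤9, price 168≤279, warranty 9≥5).
S4: dominated by S8 (duration 24≤163, crew size 9≤12, price 168≤192, warranty 9≥6).
S5: dominated by S8 (duration 24≤87, crew size 9≤9, price 168≤575, warranty 9≥7).
S6: not dominated (best price).
S7: not dominated (best crew size).
S8: not dominated (best duration).
S9: not dominated.
S10: dominated by S5 (duration 87≤123, crew size 9≤10, price 575≤593, warranty 7≥7).
S11: dominated by S5 (duration 87≤107, crew size 9≤19, price 575≤723, warranty 7≥2).
S12: dominated by S8 (duration 24≤106, crew size 9≤10, price 168≤207, warranty 9≥3).
Pareto-optimal: S1, S2, S6, S7, S8, S9 → 6.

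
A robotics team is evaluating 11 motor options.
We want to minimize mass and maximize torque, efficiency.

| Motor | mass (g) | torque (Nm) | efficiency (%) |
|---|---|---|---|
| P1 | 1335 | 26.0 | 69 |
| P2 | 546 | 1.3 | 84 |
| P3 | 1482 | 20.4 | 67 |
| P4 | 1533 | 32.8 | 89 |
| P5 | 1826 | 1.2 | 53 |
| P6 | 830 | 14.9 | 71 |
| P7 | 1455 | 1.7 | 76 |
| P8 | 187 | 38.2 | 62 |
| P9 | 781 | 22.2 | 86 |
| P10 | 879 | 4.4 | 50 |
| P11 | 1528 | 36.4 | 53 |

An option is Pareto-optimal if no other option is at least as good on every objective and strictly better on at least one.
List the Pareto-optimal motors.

P1, P2, P4, P8, P9

P1: not dominated.
P2: not dominated.
P3: dominated by P1 (mass 1335≤1482, torque 26.0≥20.4, efficiency 69≥67).
P4: not dominated (best efficiency).
P5: dominated by P1 (mass 1335≤1826, torque 26.0≥1.2, efficiency 69≥53).
P6: dominated by P9 (mass 781≤830, torque 22.2≥14.9, efficiency 86≥71).
P7: dominated by P9 (mass 781≤1455, torque 22.2≥1.7, efficiency 86≥76).
P8: not dominated (best mass).
P9: not dominated.
P10: dominated by P6 (mass 830≤879, torque 14.9≥4.4, efficiency 71≥50).
P11: dominated by P8 (mass 187≤1528, torque 38.2≥36.4, efficiency 62≥53).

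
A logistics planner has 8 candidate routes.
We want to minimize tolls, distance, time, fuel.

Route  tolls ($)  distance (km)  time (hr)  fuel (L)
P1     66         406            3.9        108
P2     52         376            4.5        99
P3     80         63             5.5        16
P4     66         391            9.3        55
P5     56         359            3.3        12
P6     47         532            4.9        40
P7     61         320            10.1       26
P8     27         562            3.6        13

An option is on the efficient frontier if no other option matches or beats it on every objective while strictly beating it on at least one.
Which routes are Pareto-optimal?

P1: dominated by P5 (tolls 56≤66, distance 359≤406, time 3.3≤3.9, fuel 12≤108).
P2: not dominated.
P3: not dominated (best distance).
P4: dominated by P5 (tolls 56≤66, distance 359≤391, time 3.3≤9.3, fuel 12≤55).
P5: not dominated (best time).
P6: not dominated.
P7: not dominated.
P8: not dominated (best tolls).

P2, P3, P5, P6, P7, P8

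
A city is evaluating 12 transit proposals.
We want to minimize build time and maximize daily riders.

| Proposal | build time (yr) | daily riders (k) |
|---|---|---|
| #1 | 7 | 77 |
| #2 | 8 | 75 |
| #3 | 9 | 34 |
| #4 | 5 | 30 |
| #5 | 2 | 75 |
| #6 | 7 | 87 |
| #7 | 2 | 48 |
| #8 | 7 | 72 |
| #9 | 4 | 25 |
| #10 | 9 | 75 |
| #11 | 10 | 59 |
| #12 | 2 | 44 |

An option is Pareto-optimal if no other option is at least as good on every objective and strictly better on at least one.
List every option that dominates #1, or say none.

#6

#6: build time 7≤7, daily riders 87≥77 — dominates #1.
Others (#2, #3, #4, #5, #7, #8, #9, #10, #11, #12) are each worse than #1 on at least one objective.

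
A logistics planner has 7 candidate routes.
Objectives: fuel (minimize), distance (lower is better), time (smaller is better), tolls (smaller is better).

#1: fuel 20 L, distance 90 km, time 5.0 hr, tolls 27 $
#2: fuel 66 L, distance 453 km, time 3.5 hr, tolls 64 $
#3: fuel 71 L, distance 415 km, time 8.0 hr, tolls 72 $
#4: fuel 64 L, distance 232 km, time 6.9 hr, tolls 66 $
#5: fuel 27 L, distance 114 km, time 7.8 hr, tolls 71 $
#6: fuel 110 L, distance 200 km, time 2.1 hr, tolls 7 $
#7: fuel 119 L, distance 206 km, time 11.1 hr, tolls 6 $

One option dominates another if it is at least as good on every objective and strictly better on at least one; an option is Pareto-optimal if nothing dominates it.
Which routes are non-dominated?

#1, #2, #6, #7

#1: not dominated (best fuel).
#2: not dominated.
#3: dominated by #1 (fuel 20≤71, distance 90≤415, time 5.0≤8.0, tolls 27≤72).
#4: dominated by #1 (fuel 20≤64, distance 90≤232, time 5.0≤6.9, tolls 27≤66).
#5: dominated by #1 (fuel 20≤27, distance 90≤114, time 5.0≤7.8, tolls 27≤71).
#6: not dominated (best time).
#7: not dominated (best tolls).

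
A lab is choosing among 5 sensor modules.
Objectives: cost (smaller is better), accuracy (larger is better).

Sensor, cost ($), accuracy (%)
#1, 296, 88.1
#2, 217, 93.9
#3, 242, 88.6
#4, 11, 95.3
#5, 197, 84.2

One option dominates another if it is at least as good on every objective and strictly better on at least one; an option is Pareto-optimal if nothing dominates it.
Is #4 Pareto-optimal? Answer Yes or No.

#1: worse on cost (296 vs 11).
#2: worse on cost (217 vs 11).
#3: worse on cost (242 vs 11).
#5: worse on cost (197 vs 11).
No option is at least as good as #4 on every objective and strictly better on one.

Yes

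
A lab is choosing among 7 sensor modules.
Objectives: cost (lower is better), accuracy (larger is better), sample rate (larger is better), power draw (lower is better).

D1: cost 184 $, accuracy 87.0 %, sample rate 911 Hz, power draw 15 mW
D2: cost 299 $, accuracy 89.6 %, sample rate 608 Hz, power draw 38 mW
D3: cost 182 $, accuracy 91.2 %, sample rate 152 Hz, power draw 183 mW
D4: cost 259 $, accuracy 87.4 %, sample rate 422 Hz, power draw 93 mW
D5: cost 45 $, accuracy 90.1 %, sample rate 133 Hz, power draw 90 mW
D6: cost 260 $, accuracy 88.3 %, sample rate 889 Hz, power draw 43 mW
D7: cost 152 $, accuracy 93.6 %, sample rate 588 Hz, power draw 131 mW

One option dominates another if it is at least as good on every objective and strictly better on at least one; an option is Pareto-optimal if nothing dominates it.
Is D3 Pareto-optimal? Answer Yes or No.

No

D7 vs D3: cost 152≤182, accuracy 93.6≥91.2, sample rate 588≥152, power draw 131≤183 — D7 is at least as good on every objective and strictly better on at least one, so D7 dominates D3.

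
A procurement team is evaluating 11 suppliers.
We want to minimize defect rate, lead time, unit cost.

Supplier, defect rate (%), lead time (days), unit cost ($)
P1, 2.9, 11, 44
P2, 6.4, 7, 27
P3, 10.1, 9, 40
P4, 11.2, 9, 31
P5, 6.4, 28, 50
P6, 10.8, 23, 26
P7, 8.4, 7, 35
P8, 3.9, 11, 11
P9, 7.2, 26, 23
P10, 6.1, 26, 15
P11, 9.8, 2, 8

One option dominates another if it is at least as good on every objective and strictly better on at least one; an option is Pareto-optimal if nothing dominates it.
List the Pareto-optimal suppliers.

P1, P2, P8, P11

P1: not dominated (best defect rate).
P2: not dominated.
P3: dominated by P2 (defect rate 6.4≤10.1, lead time 7≤9, unit cost 27≤40).
P4: dominated by P2 (defect rate 6.4≤11.2, lead time 7≤9, unit cost 27≤31).
P5: dominated by P1 (defect rate 2.9≤6.4, lead time 11≤28, unit cost 44≤50).
P6: dominated by P8 (defect rate 3.9≤10.8, lead time 11≤23, unit cost 11≤26).
P7: dominated by P2 (defect rate 6.4≤8.4, lead time 7≤7, unit cost 27≤35).
P8: not dominated.
P9: dominated by P8 (defect rate 3.9≤7.2, lead time 11≤26, unit cost 11≤23).
P10: dominated by P8 (defect rate 3.9≤6.1, lead time 11≤26, unit cost 11≤15).
P11: not dominated (best lead time).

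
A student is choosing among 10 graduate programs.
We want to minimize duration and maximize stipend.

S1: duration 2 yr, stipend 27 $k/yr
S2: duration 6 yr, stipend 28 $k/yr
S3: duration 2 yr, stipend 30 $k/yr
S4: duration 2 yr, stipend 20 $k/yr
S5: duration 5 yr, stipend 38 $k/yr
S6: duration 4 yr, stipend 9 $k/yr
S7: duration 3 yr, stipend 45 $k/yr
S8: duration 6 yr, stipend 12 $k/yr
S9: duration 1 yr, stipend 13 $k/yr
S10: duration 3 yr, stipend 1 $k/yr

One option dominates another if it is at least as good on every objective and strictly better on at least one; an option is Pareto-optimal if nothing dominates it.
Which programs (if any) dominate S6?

S1, S3, S4, S7, S9

S1: duration 2≤4, stipend 27≥9 — dominates S6.
S3: duration 2≤4, stipend 30≥9 — dominates S6.
S4: duration 2≤4, stipend 20≥9 — dominates S6.
S7: duration 3≤4, stipend 45≥9 — dominates S6.
S9: duration 1≤4, stipend 13≥9 — dominates S6.
Others (S2, S5, S8, S10) are each worse than S6 on at least one objective.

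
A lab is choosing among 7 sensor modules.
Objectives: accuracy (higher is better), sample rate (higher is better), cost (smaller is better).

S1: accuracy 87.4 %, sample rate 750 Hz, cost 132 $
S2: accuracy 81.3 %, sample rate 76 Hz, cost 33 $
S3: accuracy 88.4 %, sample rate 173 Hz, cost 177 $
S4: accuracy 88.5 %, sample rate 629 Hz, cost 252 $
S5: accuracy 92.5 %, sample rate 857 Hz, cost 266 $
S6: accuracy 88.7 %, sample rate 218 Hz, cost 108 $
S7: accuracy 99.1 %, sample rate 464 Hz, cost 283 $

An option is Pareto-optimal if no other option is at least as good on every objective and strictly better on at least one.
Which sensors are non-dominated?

S1, S2, S4, S5, S6, S7

S1: not dominated.
S2: not dominated (best cost).
S3: dominated by S6 (accuracy 88.7≥88.4, sample rate 218≥173, cost 108≤177).
S4: not dominated.
S5: not dominated (best sample rate).
S6: not dominated.
S7: not dominated (best accuracy).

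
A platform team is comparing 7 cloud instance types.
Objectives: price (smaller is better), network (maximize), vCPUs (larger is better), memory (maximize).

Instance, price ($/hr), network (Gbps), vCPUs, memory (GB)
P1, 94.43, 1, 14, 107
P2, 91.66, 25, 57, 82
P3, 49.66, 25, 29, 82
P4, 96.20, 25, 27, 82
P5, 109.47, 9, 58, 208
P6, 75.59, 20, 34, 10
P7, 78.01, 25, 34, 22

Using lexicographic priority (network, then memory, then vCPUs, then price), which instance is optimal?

First maximize network: best is 25, kept {P2, P3, P4, P7}.
Then maximize memory: best is 82, kept {P2, P3, P4}.
Then maximize vCPUs: best is 57, kept {P2}.

P2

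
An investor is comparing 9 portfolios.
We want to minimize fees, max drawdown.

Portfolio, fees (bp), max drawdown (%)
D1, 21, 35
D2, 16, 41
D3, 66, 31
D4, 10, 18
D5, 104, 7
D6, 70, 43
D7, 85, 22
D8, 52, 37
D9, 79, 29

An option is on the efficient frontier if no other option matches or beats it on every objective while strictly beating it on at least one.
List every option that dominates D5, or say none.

D1: worse on max drawdown (35 vs 7).
D2: worse on max drawdown (41 vs 7).
D3: worse on max drawdown (31 vs 7).
D4: worse on max drawdown (18 vs 7).
D6: worse on max drawdown (43 vs 7).
D7: worse on max drawdown (22 vs 7).
D8: worse on max drawdown (37 vs 7).
D9: worse on max drawdown (29 vs 7).
No option dominates D5.

none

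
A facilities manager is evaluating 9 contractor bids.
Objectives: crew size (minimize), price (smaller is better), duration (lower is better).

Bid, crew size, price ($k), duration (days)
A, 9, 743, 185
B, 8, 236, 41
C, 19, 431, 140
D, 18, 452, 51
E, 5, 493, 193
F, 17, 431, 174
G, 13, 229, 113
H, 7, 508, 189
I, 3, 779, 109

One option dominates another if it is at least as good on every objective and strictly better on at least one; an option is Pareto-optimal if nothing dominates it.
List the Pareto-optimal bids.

B, E, G, H, I

A: dominated by B (crew size 8≤9, price 236≤743, duration 41≤185).
B: not dominated (best duration).
C: dominated by B (crew size 8≤19, price 236≤431, duration 41≤140).
D: dominated by B (crew size 8≤18, price 236≤452, duration 41≤51).
E: not dominated.
F: dominated by B (crew size 8≤17, price 236≤431, duration 41≤174).
G: not dominated (best price).
H: not dominated.
I: not dominated (best crew size).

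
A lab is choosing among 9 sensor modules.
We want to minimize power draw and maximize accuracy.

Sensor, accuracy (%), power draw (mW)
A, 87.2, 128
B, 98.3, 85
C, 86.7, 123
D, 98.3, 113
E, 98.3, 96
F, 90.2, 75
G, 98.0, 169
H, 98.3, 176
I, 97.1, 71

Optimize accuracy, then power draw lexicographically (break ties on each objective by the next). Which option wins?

First maximize accuracy: best is 98.3, kept {B, D, E, H}.
Then minimize power draw: best is 85, kept {B}.

B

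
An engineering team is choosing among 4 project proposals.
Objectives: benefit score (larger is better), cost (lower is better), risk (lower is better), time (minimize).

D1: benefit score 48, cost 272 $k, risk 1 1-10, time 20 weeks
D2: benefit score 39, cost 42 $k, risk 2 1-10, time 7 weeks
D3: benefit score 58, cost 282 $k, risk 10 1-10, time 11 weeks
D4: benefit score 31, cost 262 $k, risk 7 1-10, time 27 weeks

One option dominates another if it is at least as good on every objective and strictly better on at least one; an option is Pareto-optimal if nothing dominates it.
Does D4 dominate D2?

No

D4 vs D2: D4 is worse on benefit score (31 vs 39), so it does not dominate D2.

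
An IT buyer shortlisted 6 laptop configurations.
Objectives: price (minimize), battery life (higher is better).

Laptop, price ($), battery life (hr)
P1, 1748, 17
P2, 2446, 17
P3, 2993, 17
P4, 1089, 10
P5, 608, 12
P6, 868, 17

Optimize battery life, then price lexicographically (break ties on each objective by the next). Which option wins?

P6

First maximize battery life: best is 17, kept {P1, P2, P3, P6}.
Then minimize price: best is 868, kept {P6}.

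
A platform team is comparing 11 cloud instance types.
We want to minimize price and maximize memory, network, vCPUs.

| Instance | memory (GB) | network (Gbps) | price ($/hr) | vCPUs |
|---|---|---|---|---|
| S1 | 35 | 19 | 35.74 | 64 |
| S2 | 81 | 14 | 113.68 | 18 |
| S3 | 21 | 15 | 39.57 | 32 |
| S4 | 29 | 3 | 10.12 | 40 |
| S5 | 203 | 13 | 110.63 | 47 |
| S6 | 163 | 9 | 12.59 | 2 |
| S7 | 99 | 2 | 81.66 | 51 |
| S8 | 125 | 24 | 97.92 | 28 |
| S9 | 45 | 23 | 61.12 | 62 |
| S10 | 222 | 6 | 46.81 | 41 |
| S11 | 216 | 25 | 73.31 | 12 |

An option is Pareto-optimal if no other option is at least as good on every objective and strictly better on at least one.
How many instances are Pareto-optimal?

9

S1: not dominated (best vCPUs).
S2: dominated by S8 (memory 125≥81, network 24≥14, price 97.92≤113.68, vCPUs 28≥18).
S3: dominated by S1 (memory 35≥21, network 19≥15, price 35.74≤39.57, vCPUs 64≥32).
S4: not dominated (best price).
S5: not dominated.
S6: not dominated.
S7: not dominated.
S8: not dominated.
S9: not dominated.
S10: not dominated (best memory).
S11: not dominated (best network).
Pareto-optimal: S1, S4, S5, S6, S7, S8, S9, S10, S11 → 9.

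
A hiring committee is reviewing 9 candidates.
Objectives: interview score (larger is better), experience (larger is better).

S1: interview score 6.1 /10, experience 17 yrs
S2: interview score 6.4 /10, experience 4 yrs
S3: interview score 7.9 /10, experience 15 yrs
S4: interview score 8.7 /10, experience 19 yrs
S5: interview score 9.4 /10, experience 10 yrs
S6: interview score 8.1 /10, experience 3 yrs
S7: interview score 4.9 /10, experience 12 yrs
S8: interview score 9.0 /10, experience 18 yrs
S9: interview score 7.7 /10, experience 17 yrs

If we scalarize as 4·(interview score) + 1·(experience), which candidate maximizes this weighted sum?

S8

S1: 4·6.1 + 1·17 = 41.4
S2: 4·6.4 + 1·4 = 29.6
S3: 4·7.9 + 1·15 = 46.6
S4: 4·8.7 + 1·19 = 53.8
S5: 4·9.4 + 1·10 = 47.6
S6: 4·8.1 + 1·3 = 35.4
S7: 4·4.9 + 1·12 = 31.6
S8: 4·9.0 + 1·18 = 54.0
S9: 4·7.7 + 1·17 = 47.8
Highest: S8 at 54.0.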